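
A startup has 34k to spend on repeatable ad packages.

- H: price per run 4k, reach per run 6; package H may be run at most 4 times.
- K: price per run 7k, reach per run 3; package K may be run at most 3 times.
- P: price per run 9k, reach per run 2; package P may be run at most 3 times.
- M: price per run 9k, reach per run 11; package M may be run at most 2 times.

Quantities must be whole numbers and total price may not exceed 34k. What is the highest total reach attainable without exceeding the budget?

This is a bounded integer knapsack.
Take 4×H and 2×M: price 34 ≤ 34, reach 4·6 + 2·11 = 46.
H has the best ratio (6/4) and is taken to its limit of 4; remaining capacity is filled optimally with the others.

46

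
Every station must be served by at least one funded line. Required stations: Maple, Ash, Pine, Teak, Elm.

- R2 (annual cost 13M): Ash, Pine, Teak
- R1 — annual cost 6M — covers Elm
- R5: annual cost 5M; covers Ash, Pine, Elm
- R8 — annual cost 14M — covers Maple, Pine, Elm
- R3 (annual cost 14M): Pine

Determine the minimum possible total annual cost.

Choose R2 and R8: together they cover Maple, Ash, Pine, Teak, Elm — every station.
Total annual cost: 13 + 14 = 27.

27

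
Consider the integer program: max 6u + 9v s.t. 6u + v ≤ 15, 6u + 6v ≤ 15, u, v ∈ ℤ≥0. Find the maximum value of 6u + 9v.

(u,v)=(0,2): 6·0+1·2=2≤15, 6·0+6·2=12≤15, objective 18.
(u,v)=(1,1): 6·1+1·1=7≤15, 6·1+6·1=12≤15, objective 15.
(u,v)=(0,1): 6·0+1·1=1≤15, 6·0+6·1=6≤15, objective 9.
The best lattice point is (0,2), giving 18.

18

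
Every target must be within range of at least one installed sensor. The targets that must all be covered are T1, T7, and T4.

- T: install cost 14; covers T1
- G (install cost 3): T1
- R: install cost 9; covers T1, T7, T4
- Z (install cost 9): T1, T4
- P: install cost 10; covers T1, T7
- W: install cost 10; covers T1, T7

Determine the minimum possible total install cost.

The greedy cost-per-new-target heuristic would pick G and R for 12, but a cheaper cover exists.
R alone covers T1, T7, T4 — every target.
Total install cost: 9.
No cover costs less than 9.

9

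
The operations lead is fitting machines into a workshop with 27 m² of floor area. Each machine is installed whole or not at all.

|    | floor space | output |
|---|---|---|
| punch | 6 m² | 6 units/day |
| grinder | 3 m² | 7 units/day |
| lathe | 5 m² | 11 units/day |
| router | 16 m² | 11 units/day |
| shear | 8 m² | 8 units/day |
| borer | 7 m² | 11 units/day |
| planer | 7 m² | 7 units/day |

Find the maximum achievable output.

grinder + lathe + shear + borer: floor space 3 + 5 + 8 + 7 = 23 ≤ 27, output 7 + 11 + 8 + 11 = 37.
lathe + shear + borer + planer: floor space 5 + 8 + 7 + 7 = 27 ≤ 27, output 11 + 8 + 11 + 7 = 37.
The maximum output is 37; one optimal choice is grinder, lathe, shear, and borer.

37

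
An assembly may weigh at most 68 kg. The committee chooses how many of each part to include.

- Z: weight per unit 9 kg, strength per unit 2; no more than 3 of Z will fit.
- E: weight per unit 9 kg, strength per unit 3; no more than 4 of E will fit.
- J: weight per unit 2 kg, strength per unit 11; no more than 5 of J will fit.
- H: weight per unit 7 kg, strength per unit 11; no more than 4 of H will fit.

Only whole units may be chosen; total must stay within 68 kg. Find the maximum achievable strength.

108

J has the best ratio (11/2); taking only J gives at most 5×11 = 55 (stopped by the supply cap of 5).
Mixing does better — 3×E, 5×J, and 4×H: weight 65 ≤ 68, strength 3·3 + 5·11 + 4·11 = 108.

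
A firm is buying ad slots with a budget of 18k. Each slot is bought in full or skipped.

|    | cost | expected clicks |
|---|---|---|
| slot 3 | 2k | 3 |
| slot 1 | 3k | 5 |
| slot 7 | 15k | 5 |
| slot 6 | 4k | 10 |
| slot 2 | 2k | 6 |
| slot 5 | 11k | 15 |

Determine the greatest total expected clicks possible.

Take slot 6, slot 2, and slot 5: cost 4 + 2 + 11 = 17 ≤ 18, expected clicks 10 + 6 + 15 = 31.
No other feasible combination does better.

31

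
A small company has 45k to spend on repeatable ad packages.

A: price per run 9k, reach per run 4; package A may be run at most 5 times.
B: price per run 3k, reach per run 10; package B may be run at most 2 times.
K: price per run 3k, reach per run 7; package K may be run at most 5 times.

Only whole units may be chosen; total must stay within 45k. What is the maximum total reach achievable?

63

This is a bounded integer knapsack.
B has the best ratio (10/3); taking only B gives at most 2×10 = 20 (stopped by the supply cap of 2).
Mixing does better — 2×A, 2×B, and 5×K: price 39 ≤ 45, reach 2·4 + 2·10 + 5·7 = 63.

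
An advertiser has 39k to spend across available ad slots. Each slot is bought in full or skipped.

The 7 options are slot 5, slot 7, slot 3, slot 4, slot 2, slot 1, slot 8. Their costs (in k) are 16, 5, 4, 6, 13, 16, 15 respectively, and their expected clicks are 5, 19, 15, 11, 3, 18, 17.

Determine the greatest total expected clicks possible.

Take slot 7, slot 3, slot 4, and slot 1: cost 5 + 4 + 6 + 16 = 31 ≤ 39, expected clicks 19 + 15 + 11 + 18 = 63.
No other feasible combination does better.

63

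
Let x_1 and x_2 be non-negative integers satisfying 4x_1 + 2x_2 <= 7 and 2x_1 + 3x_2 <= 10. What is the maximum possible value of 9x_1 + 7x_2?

The continuous relaxation peaks at (0.125, 3.25) with value 23.88; rounding to a feasible lattice point costs some objective.
(x_1,x_2)=(0,3): 4·0+2·3=6≤7, 2·0+3·3=9≤10, objective 21.
(x_1,x_2)=(0,2): 4·0+2·2=4≤7, 2·0+3·2=6≤10, objective 14.
Maximum is 21 at (x_1,x_2)=(0,3).

21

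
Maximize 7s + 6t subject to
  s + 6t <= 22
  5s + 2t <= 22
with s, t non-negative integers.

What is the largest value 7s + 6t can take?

(s,t)=(3,3): 1·3+6·3=21≤22, 5·3+2·3=21≤22, objective 39.
(s,t)=(3,2): 1·3+6·2=15≤22, 5·3+2·2=19≤22, objective 33.
(s,t)=(2,3): 1·2+6·3=20≤22, 5·2+2·3=16≤22, objective 32.
(s,t)=(2,2): 1·2+6·2=14≤22, 5·2+2·2=14≤22, objective 26.
No feasible integer point exceeds 39.

39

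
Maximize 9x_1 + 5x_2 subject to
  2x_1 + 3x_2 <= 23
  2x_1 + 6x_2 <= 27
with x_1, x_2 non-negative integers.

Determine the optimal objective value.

(x_1,x_2)=(11,0): 2·11+3·0=22≤23, 2·11+6·0=22≤27, objective 99.
(x_1,x_2)=(10,1): 2·10+3·1=23≤23, 2·10+6·1=26≤27, objective 95.
(x_1,x_2)=(10,0): 2·10+3·0=20≤23, 2·10+6·0=20≤27, objective 90.
Maximum is 99 at (x_1,x_2)=(11,0).

99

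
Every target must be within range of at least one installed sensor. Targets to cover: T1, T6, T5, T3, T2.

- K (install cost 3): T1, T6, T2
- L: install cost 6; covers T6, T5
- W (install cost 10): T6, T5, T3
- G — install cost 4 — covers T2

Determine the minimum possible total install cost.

This is a weighted set-cover instance.
Choose K and W: together they cover T1, T6, T5, T3, T2 — every target.
Total install cost: 3 + 10 = 13.
No cover costs less than 13.

13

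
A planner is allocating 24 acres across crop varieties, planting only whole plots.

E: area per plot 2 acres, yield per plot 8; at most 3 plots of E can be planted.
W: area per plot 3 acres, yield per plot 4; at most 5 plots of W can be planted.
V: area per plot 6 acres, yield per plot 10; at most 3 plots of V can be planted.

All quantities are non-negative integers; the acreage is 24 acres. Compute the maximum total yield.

54

Take 3×E and 3×V: area 24 ≤ 24, yield 3·8 + 3·10 = 54.
E has the best ratio (8/2) and is taken to its limit of 3; remaining capacity is filled optimally with the others.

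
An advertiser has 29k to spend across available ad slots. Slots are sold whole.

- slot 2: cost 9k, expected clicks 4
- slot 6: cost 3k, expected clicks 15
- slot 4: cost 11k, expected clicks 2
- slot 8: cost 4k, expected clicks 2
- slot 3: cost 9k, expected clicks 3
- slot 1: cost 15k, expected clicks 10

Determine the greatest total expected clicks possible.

29

slot 2 + slot 6 + slot 1: cost 9 + 3 + 15 = 27 ≤ 29, expected clicks 4 + 15 + 10 = 29.
slot 6 + slot 3 + slot 1: cost 3 + 9 + 15 = 27 ≤ 29, expected clicks 15 + 3 + 10 = 28.
slot 6 + slot 8 + slot 1: cost 3 + 4 + 15 = 22 ≤ 29, expected clicks 15 + 2 + 10 = 27.
Best is slot 2, slot 6, and slot 1 with total expected clicks 29.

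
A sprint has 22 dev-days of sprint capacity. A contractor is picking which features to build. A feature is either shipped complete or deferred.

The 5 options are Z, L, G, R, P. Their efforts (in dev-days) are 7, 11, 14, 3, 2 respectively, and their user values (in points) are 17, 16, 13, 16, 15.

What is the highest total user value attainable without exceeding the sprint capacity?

49

Take Z, L, and R: effort 7 + 11 + 3 = 21 ≤ 22, user value 17 + 16 + 16 = 49.
No other feasible combination does better.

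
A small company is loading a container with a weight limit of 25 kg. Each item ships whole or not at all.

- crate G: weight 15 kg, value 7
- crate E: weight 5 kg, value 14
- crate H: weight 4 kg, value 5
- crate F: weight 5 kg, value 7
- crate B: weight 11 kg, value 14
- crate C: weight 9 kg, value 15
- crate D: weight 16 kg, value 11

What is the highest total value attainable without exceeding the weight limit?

This is a 0-1 knapsack instance.
crate E + crate H + crate F + crate C: weight 5 + 4 + 5 + 9 = 23 ≤ 25, value 14 + 5 + 7 + 15 = 41.
crate E + crate H + crate F + crate B: weight 5 + 4 + 5 + 11 = 25 ≤ 25, value 14 + 5 + 7 + 14 = 40.
crate E + crate B + crate C: weight 5 + 11 + 9 = 25 ≤ 25, value 14 + 14 + 15 = 43.
Best is crate E, crate B, and crate C with total value 43.

43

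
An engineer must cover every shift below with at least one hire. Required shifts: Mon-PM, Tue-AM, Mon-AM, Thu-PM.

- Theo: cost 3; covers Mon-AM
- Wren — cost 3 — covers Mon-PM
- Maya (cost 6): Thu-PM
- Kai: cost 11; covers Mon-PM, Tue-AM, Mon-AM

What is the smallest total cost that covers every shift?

17

The greedy cost-per-new-shift heuristic would pick Theo, Wren, Maya, and Kai for 23, but a cheaper cover exists.
Choose Maya and Kai: together they cover Mon-PM, Tue-AM, Mon-AM, Thu-PM — every shift.
Total cost: 6 + 11 = 17.
No cover costs less than 17.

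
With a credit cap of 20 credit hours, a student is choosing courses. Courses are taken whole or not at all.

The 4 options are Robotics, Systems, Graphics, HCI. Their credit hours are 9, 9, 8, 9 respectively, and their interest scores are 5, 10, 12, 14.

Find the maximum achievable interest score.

Allowing fractional choices, the relaxed optimum would be about 29.3, but courses are indivisible.
Systems + HCI: credit hours 9 + 9 = 18 ≤ 20, interest score 10 + 14 = 24.
Systems + Graphics: credit hours 9 + 8 = 17 ≤ 20, interest score 10 + 12 = 22.
Graphics + HCI: credit hours 8 + 9 = 17 ≤ 20, interest score 12 + 14 = 26.
Best is Graphics and HCI with total interest score 26.

26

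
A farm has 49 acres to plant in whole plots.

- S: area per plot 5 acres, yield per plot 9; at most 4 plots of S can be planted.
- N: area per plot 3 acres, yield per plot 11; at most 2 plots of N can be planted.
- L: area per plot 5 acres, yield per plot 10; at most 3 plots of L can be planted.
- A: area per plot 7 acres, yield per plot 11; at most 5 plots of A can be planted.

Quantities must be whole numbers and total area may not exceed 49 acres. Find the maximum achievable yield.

99

4×S, 2×N, 3×L, and 1×A: area 48 ≤ 49, yield 4·9 + 2·11 + 3·10 + 1·11 = 99.
2×N, 3×L, and 4×A: area 49 ≤ 49, yield 2·11 + 3·10 + 4·11 = 96.
Best is 99.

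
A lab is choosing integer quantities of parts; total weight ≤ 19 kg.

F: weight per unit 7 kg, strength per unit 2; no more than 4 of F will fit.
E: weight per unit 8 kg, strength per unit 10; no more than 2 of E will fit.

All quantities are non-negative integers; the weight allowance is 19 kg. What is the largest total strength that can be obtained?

Take 2×E: weight 16 ≤ 19, strength 2·10 = 20.
E has the best ratio (10/8) and is taken to its limit of 2; remaining capacity is filled optimally with the others.

20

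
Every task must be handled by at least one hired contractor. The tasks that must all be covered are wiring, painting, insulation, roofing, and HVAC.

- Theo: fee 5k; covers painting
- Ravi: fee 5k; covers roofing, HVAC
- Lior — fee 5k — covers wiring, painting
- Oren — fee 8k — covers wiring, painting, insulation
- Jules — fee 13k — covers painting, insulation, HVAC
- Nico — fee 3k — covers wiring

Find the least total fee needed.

13

Choose Ravi and Oren: together they cover wiring, painting, insulation, roofing, HVAC — every task.
Total fee: 5 + 8 = 13.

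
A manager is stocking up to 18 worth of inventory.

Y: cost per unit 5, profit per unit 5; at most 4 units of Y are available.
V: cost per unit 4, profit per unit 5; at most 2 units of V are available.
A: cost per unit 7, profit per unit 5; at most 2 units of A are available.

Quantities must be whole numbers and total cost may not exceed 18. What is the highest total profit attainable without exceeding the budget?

Take 2×Y and 2×V: cost 18 ≤ 18, profit 2·5 + 2·5 = 20.
V has the best ratio (5/4) and is taken to its limit of 2; remaining capacity is filled optimally with the others.

20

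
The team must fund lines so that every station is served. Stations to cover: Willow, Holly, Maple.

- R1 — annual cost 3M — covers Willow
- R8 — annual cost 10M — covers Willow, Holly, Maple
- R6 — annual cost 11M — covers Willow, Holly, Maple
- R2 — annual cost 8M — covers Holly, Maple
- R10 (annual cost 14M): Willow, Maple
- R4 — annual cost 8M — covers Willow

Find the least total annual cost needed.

The greedy cost-per-new-station heuristic would pick R1 and R2 for 11, but a cheaper cover exists.
R8 alone covers Willow, Holly, Maple — every station.
Total annual cost: 10.
No cover costs less than 10.

10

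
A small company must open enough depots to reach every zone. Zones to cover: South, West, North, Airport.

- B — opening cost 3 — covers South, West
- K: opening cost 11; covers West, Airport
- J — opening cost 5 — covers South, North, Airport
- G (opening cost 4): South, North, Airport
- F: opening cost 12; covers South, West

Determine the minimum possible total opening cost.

Choose B and G: together they cover South, West, North, Airport — every zone.
Total opening cost: 3 + 4 = 7.
No cover costs less than 7.

7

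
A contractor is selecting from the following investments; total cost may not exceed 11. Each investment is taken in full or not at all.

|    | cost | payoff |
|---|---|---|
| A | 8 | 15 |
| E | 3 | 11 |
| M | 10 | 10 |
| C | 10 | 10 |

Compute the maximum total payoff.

26

This is a 0-1 knapsack instance.
Take A and E: cost 8 + 3 = 11 ≤ 11, payoff 15 + 11 = 26.
No other feasible combination does better.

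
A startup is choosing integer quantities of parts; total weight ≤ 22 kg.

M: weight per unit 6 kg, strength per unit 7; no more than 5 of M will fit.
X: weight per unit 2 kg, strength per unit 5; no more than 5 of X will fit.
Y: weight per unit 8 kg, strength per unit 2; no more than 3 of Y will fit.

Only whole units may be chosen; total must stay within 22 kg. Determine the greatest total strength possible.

39

X has the best ratio (5/2); taking only X gives at most 5×5 = 25 (stopped by the supply cap of 5).
Mixing does better — 2×M and 5×X: weight 22 ≤ 22, strength 2·7 + 5·5 = 39.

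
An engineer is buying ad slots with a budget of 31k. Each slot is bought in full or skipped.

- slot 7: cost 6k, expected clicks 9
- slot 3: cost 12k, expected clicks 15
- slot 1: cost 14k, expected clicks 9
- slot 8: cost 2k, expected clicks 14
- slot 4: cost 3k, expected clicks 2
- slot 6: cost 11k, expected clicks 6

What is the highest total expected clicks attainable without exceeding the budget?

slot 7 + slot 3 + slot 8 + slot 4: cost 6 + 12 + 2 + 3 = 23 ≤ 31, expected clicks 9 + 15 + 14 + 2 = 40.
slot 7 + slot 3 + slot 8 + slot 6: cost 6 + 12 + 2 + 11 = 31 ≤ 31, expected clicks 9 + 15 + 14 + 6 = 44.
slot 3 + slot 1 + slot 8 + slot 4: cost 12 + 14 + 2 + 3 = 31 ≤ 31, expected clicks 15 + 9 + 14 + 2 = 40.
Best is slot 7, slot 3, slot 8, and slot 6 with total expected clicks 44.

44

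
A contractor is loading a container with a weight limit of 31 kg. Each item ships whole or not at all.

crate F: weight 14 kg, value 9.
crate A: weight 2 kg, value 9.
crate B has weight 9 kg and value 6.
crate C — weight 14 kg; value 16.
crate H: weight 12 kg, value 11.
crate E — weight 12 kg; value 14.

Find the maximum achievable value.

39

Allowing fractional choices, the relaxed optimum would be about 41.8, but items are indivisible.
crate A + crate C + crate E: weight 2 + 14 + 12 = 28 ≤ 31, value 9 + 16 + 14 = 39.
crate A + crate C + crate H: weight 2 + 14 + 12 = 28 ≤ 31, value 9 + 16 + 11 = 36.
Best is crate A, crate C, and crate E with total value 39.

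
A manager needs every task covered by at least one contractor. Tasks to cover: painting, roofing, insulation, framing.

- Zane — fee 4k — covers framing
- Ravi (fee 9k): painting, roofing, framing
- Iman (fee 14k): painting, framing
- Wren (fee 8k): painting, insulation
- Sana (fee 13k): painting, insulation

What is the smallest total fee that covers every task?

This is an integer covering problem.
Choose Ravi and Wren: together they cover painting, roofing, insulation, framing — every task.
Total fee: 9 + 8 = 17.

17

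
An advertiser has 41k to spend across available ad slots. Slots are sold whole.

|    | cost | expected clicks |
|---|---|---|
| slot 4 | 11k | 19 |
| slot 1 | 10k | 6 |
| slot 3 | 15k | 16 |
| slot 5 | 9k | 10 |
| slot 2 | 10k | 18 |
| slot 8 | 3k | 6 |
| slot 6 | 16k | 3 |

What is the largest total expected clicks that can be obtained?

Allowing fractional choices, the relaxed optimum would be about 61.5, but ad slots are indivisible.
slot 4 + slot 3 + slot 2 + slot 8: cost 11 + 15 + 10 + 3 = 39 ≤ 41, expected clicks 19 + 16 + 18 + 6 = 59.
slot 4 + slot 5 + slot 2 + slot 8: cost 11 + 9 + 10 + 3 = 33 ≤ 41, expected clicks 19 + 10 + 18 + 6 = 53.
slot 4 + slot 3 + slot 2: cost 11 + 15 + 10 = 36 ≤ 41, expected clicks 19 + 16 + 18 = 53.
Best is slot 4, slot 3, slot 2, and slot 8 with total expected clicks 59.

59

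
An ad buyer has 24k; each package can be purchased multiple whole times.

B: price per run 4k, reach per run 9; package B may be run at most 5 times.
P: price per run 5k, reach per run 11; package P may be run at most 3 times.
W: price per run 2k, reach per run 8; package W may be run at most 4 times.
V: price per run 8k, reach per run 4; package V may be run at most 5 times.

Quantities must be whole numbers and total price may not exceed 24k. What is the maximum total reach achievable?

This is a bounded integer knapsack.
3×P and 4×W: price 23 ≤ 24, reach 3·11 + 4·8 = 65.
4×B and 4×W: price 24 ≤ 24, reach 4·9 + 4·8 = 68.
Best is 68.

68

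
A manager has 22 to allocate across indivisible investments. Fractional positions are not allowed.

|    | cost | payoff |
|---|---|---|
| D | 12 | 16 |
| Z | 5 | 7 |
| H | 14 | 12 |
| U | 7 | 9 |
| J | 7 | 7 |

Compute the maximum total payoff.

25

D + U: cost 12 + 7 = 19 ≤ 22, payoff 16 + 9 = 25.
D + Z: cost 12 + 5 = 17 ≤ 22, payoff 16 + 7 = 23.
Best is D and U with total payoff 25.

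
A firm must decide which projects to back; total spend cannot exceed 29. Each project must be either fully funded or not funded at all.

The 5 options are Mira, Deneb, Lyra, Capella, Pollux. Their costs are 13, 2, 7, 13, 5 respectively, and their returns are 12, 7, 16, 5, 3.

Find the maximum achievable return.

This is an integer program with binary decision variables.
Allowing fractional choices, the relaxed optimum would be about 38.8, but projects are indivisible.
Mira + Deneb + Lyra: cost 13 + 2 + 7 = 22 ≤ 29, return 12 + 7 + 16 = 35.
Mira + Deneb + Lyra + Pollux: cost 13 + 2 + 7 + 5 = 27 ≤ 29, return 12 + 7 + 16 + 3 = 38.
Mira + Lyra + Pollux: cost 13 + 7 + 5 = 25 ≤ 29, return 12 + 16 + 3 = 31.
Best is Mira, Deneb, Lyra, and Pollux with total return 38.

38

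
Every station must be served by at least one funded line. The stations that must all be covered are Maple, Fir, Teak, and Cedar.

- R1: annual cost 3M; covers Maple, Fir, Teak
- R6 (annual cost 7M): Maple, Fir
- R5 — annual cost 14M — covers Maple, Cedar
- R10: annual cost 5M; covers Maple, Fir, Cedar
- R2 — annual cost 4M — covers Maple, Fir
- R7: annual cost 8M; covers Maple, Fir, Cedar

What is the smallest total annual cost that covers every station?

Choose R1 and R10: together they cover Maple, Fir, Teak, Cedar — every station.
Total annual cost: 3 + 5 = 8.
No cover costs less than 8.

8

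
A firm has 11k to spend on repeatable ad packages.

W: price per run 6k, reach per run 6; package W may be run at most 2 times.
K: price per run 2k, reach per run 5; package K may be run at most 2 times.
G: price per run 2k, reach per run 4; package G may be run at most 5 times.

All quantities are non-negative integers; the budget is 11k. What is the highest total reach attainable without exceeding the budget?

22

K has the best ratio (5/2); taking only K gives at most 2×5 = 10 (stopped by the supply cap of 2).
Mixing does better — 2×K and 3×G: price 10 ≤ 11, reach 2·5 + 3·4 = 22.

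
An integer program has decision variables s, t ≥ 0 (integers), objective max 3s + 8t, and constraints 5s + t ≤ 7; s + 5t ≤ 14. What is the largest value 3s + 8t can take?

19

The continuous relaxation peaks at (0.875, 2.62) with value 23.62; rounding to a feasible lattice point costs some objective.
(s,t)=(1,2): 5·1+1·2=7≤7, 1·1+5·2=11≤14, objective 19.
(s,t)=(0,2): 5·0+1·2=2≤7, 1·0+5·2=10≤14, objective 16.
(s,t)=(1,1): 5·1+1·1=6≤7, 1·1+5·1=6≤14, objective 11.
(s,t)=(0,1): 5·0+1·1=1≤7, 1·0+5·1=5≤14, objective 8.
Maximum is 19 at (s,t)=(1,2).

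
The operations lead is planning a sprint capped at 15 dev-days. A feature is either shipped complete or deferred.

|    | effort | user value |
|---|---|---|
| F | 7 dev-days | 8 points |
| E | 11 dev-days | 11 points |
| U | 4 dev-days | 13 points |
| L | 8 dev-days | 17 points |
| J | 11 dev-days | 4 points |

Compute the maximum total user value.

30

U + L: effort 4 + 8 = 12 ≤ 15, user value 13 + 17 = 30.
F + L: effort 7 + 8 = 15 ≤ 15, user value 8 + 17 = 25.
E + U: effort 11 + 4 = 15 ≤ 15, user value 11 + 13 = 24.
Best is U and L with total user value 30.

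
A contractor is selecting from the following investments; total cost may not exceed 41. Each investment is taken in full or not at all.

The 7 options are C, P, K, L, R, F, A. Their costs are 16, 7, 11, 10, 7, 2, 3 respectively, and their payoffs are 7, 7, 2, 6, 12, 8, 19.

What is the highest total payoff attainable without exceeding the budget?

P + K + L + R + F + A: cost 7 + 11 + 10 + 7 + 2 + 3 = 40 ≤ 41, payoff 7 + 2 + 6 + 12 + 8 + 19 = 54.
C + P + R + F + A: cost 16 + 7 + 7 + 2 + 3 = 35 ≤ 41, payoff 7 + 7 + 12 + 8 + 19 = 53.
Best is P, K, L, R, F, and A with total payoff 54.

54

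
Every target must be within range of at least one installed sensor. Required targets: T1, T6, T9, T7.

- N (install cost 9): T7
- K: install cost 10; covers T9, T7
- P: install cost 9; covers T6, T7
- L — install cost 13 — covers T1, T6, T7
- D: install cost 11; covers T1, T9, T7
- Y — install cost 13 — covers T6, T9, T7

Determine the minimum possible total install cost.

20

Choose P and D: together they cover T1, T6, T9, T7 — every target.
Total install cost: 9 + 11 = 20.
No cover costs less than 20.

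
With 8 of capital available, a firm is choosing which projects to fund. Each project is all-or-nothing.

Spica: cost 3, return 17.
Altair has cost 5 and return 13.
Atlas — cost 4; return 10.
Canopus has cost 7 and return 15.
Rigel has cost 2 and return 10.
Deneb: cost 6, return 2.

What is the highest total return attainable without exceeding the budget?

30

Spica + Altair: cost 3 + 5 = 8 ≤ 8, return 17 + 13 = 30.
Spica + Rigel: cost 3 + 2 = 5 ≤ 8, return 17 + 10 = 27.
Spica + Atlas: cost 3 + 4 = 7 ≤ 8, return 17 + 10 = 27.
Best is Spica and Altair with total return 30.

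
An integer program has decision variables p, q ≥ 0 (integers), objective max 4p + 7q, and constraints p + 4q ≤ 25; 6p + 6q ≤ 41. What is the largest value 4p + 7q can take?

Relaxing integrality, the LP optimum is 45.50 at (p,q) = (0.778, 6.06), which is not an integer point.
(p,q)=(0,6) is feasible, giving 42.
(p,q)=(1,5) is feasible, giving 39.
(p,q)=(0,5) is feasible, giving 35.
No feasible integer point exceeds 42.

42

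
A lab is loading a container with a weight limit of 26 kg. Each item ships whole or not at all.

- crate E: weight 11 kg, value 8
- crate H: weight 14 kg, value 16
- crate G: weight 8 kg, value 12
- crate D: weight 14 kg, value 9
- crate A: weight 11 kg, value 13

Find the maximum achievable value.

29

Allowing fractional choices, the relaxed optimum would be about 33.0, but items are indivisible.
crate H + crate A: weight 14 + 11 = 25 ≤ 26, value 16 + 13 = 29.
crate H + crate G: weight 14 + 8 = 22 ≤ 26, value 16 + 12 = 28.
crate G + crate A: weight 8 + 11 = 19 ≤ 26, value 12 + 13 = 25.
Best is crate H and crate A with total value 29.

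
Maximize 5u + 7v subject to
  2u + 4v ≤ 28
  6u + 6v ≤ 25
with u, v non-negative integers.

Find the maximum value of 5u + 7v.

Relaxing integrality, the LP optimum is 29.17 at (u,v) = (0, 4.17), which is not an integer point.
(u,v)=(0,4): 2·0+4·4=16≤28, 6·0+6·4=24≤25, objective 28.
(u,v)=(1,3): 2·1+4·3=14≤28, 6·1+6·3=24≤25, objective 26.
(u,v)=(0,3): 2·0+4·3=12≤28, 6·0+6·3=18≤25, objective 21.
No feasible integer point exceeds 28.

28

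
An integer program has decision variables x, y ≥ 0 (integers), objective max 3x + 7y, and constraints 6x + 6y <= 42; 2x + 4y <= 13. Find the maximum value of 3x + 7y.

Relaxing integrality, the LP optimum is 22.75 at (x,y) = (0, 3.25), which is not an integer point.
(x,y)=(0,3): 6·0+6·3=18≤42, 2·0+4·3=12≤13, objective 21.
(x,y)=(1,2): 6·1+6·2=18≤42, 2·1+4·2=10≤13, objective 17.
(x,y)=(0,2): 6·0+6·2=12≤42, 2·0+4·2=8≤13, objective 14.
The best lattice point is (0,3), giving 21.

21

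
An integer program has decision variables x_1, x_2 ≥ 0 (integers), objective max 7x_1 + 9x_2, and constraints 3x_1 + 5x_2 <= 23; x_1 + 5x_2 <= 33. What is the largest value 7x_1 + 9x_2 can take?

51

(x_1,x_2)=(6,1): 3·6+5·1=23≤23, 1·6+5·1=11≤33, objective 51.
(x_1,x_2)=(7,0): 3·7+5·0=21≤23, 1·7+5·0=7≤33, objective 49.
The best lattice point is (6,1), giving 51.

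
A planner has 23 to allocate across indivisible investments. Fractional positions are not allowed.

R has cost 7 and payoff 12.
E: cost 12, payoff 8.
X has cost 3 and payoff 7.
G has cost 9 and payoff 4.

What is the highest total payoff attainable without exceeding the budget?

27

Take R, E, and X: cost 7 + 12 + 3 = 22 ≤ 23, payoff 12 + 8 + 7 = 27.
No other feasible combination does better.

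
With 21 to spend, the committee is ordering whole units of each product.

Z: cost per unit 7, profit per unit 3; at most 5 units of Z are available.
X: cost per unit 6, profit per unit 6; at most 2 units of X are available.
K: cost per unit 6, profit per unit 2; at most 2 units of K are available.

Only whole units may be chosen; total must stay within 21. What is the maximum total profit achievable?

This is a bounded integer knapsack.
X has the best ratio (6/6); taking only X gives at most 2×6 = 12 (stopped by the supply cap of 2).
Mixing does better — 1×Z and 2×X: cost 19 ≤ 21, profit 1·3 + 2·6 = 15.

15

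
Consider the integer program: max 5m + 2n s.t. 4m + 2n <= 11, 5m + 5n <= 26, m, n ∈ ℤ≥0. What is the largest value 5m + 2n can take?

Relaxing integrality, the LP optimum is 13.75 at (m,n) = (2.75, 0), which is not an integer point.
(m,n)=(2,1): 4·2+2·1=10≤11, 5·2+5·1=15≤26, objective 12.
(m,n)=(2,0): 4·2+2·0=8≤11, 5·2+5·0=10≤26, objective 10.
Maximum is 12 at (m,n)=(2,1).

12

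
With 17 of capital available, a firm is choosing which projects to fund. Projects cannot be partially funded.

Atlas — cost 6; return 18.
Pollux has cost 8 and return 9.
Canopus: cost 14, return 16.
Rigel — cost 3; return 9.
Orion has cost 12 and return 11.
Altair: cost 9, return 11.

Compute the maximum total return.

Atlas + Pollux + Rigel: cost 6 + 8 + 3 = 17 ≤ 17, return 18 + 9 + 9 = 36.
Atlas + Rigel: cost 6 + 3 = 9 ≤ 17, return 18 + 9 = 27.
Atlas + Altair: cost 6 + 9 = 15 ≤ 17, return 18 + 11 = 29.
Best is Atlas, Pollux, and Rigel with total return 36.

36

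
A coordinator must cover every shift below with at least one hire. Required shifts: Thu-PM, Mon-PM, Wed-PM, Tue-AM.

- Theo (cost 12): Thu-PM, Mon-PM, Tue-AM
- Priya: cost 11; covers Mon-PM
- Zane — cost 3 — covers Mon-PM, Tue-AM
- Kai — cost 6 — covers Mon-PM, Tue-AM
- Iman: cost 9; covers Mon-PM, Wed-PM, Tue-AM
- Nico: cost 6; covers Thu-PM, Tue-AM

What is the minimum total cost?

15

The greedy cost-per-new-shift heuristic would pick Zane, Nico, and Iman for 18, but a cheaper cover exists.
Choose Iman and Nico: together they cover Thu-PM, Mon-PM, Wed-PM, Tue-AM — every shift.
Total cost: 9 + 6 = 15.
No cover costs less than 15.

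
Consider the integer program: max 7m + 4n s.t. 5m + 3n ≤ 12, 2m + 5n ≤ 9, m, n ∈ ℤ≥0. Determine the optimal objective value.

14

Relaxing integrality, the LP optimum is 16.80 at (m,n) = (2.4, 0), which is not an integer point.
(m,n)=(2,0): 5·2+3·0=10≤12, 2·2+5·0=4≤9, objective 14.
(m,n)=(1,1): 5·1+3·1=8≤12, 2·1+5·1=7≤9, objective 11.
No feasible integer point exceeds 14.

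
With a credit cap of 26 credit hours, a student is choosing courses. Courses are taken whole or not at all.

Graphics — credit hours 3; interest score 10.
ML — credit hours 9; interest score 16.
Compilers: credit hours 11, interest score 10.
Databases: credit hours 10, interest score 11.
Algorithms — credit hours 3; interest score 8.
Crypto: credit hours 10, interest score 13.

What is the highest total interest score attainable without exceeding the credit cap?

47

Graphics + ML + Databases + Algorithms: credit hours 3 + 9 + 10 + 3 = 25 ≤ 26, interest score 10 + 16 + 11 + 8 = 45.
Graphics + ML + Algorithms + Crypto: credit hours 3 + 9 + 3 + 10 = 25 ≤ 26, interest score 10 + 16 + 8 + 13 = 47.
Best is Graphics, ML, Algorithms, and Crypto with total interest score 47.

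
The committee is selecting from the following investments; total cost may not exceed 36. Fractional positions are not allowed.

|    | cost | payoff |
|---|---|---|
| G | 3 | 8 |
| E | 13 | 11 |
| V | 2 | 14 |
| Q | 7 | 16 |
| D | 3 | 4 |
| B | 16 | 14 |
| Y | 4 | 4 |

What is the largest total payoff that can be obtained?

60

G + V + Q + D + B: cost 3 + 2 + 7 + 3 + 16 = 31 ≤ 36, payoff 8 + 14 + 16 + 4 + 14 = 56.
G + E + V + Q + D + Y: cost 3 + 13 + 2 + 7 + 3 + 4 = 32 ≤ 36, payoff 8 + 11 + 14 + 16 + 4 + 4 = 57.
G + V + Q + D + B + Y: cost 3 + 2 + 7 + 3 + 16 + 4 = 35 ≤ 36, payoff 8 + 14 + 16 + 4 + 14 + 4 = 60.
Best is G, V, Q, D, B, and Y with total payoff 60.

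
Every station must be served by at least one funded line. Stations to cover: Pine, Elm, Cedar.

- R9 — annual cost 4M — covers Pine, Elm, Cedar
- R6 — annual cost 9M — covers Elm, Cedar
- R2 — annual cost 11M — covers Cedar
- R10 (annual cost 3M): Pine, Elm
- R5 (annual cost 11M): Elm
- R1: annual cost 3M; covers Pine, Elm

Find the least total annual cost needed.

This is a weighted set-cover instance.
R9 alone covers Pine, Elm, Cedar — every station.
Total annual cost: 4.
No cover costs less than 4.

4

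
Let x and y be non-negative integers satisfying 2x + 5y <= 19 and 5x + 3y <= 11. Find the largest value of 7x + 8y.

24

Relaxing integrality, the LP optimum is 29.33 at (x,y) = (0, 3.67), which is not an integer point.
(x,y)=(0,3): 2·0+5·3=15≤19, 5·0+3·3=9≤11, objective 24.
(x,y)=(1,2): 2·1+5·2=12≤19, 5·1+3·2=11≤11, objective 23.
(x,y)=(0,2): 2·0+5·2=10≤19, 5·0+3·2=6≤11, objective 16.
Maximum is 24 at (x,y)=(0,3).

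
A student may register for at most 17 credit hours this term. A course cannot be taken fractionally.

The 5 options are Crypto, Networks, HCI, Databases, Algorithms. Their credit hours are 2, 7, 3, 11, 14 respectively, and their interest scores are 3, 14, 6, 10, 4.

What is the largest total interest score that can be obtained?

Take Crypto, Networks, and HCI: credit hours 2 + 7 + 3 = 12 ≤ 17, interest score 3 + 14 + 6 = 23.
No other feasible combination does better.

23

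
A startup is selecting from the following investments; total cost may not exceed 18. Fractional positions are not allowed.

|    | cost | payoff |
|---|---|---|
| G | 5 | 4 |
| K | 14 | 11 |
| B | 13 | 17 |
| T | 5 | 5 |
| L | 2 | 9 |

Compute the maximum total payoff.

26

This is a 0-1 knapsack instance.
Take B and L: cost 13 + 2 = 15 ≤ 18, payoff 17 + 9 = 26.
No other feasible combination does better.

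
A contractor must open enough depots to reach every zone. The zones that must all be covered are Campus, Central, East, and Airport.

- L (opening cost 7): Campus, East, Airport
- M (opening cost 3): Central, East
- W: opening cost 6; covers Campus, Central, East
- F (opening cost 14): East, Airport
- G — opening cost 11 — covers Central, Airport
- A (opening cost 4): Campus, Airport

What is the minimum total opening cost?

This is a weighted set-cover instance.
Choose M and A: together they cover Campus, Central, East, Airport — every zone.
Total opening cost: 3 + 4 = 7.
No cover costs less than 7.

7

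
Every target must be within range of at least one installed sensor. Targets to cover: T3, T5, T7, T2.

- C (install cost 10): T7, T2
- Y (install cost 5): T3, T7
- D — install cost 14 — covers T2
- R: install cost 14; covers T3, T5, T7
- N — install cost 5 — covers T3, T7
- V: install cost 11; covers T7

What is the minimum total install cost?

24

The greedy cost-per-new-target heuristic would pick Y, C, and R for 29, but a cheaper cover exists.
Choose C and R: together they cover T3, T5, T7, T2 — every target.
Total install cost: 10 + 14 = 24.
No cover costs less than 24.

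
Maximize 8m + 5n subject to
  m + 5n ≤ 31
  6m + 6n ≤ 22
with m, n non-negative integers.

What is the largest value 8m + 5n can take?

The continuous relaxation peaks at (3.67, 0) with value 29.33; rounding to a feasible lattice point costs some objective.
(m,n)=(3,0) is feasible, giving 24.
(m,n)=(2,1) is feasible, giving 21.
(m,n)=(2,0) is feasible, giving 16.
The best lattice point is (3,0), giving 24.

24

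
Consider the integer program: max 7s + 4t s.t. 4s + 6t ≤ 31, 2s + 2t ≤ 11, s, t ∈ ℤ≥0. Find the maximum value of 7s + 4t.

Relaxing integrality, the LP optimum is 38.50 at (s,t) = (5.5, 0), which is not an integer point.
(s,t)=(5,0): 4·5+6·0=20≤31, 2·5+2·0=10≤11, objective 35.
(s,t)=(4,1): 4·4+6·1=22≤31, 2·4+2·1=10≤11, objective 32.
(s,t)=(4,0): 4·4+6·0=16≤31, 2·4+2·0=8≤11, objective 28.
Maximum is 35 at (s,t)=(5,0).

35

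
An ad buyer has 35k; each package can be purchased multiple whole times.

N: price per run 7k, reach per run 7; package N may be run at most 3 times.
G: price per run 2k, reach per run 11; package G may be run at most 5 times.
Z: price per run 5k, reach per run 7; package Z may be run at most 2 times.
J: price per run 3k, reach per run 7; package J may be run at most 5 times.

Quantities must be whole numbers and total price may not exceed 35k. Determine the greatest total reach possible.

Take 5×G, 2×Z, and 5×J: price 35 ≤ 35, reach 5·11 + 2·7 + 5·7 = 104.
G has the best ratio (11/2) and is taken to its limit of 5; remaining capacity is filled optimally with the others.

104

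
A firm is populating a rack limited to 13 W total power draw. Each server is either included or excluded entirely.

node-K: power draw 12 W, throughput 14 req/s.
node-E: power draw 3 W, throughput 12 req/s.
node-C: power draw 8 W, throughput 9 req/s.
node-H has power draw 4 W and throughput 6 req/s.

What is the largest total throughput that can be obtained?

This is an integer program with binary decision variables.
node-E + node-C: power draw 3 + 8 = 11 ≤ 13, throughput 12 + 9 = 21.
node-E + node-H: power draw 3 + 4 = 7 ≤ 13, throughput 12 + 6 = 18.
Best is node-E and node-C with total throughput 21.

21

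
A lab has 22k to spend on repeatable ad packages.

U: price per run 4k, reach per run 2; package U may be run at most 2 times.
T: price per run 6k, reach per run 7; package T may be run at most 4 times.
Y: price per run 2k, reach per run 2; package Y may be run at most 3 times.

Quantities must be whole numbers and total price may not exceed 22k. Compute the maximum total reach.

3×T and 1×Y: price 20 ≤ 22, reach 3·7 + 1·2 = 23.
3×T and 2×Y: price 22 ≤ 22, reach 3·7 + 2·2 = 25.
Best is 25.

25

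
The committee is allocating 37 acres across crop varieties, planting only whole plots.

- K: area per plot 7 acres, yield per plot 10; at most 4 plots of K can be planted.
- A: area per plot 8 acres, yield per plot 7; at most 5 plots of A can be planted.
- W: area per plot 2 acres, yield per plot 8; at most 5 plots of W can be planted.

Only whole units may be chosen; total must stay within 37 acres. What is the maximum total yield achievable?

72

W has the best ratio (8/2); taking only W gives at most 5×8 = 40 (stopped by the supply cap of 5).
Mixing does better — 4×K and 4×W: area 36 ≤ 37, yield 4·10 + 4·8 = 72.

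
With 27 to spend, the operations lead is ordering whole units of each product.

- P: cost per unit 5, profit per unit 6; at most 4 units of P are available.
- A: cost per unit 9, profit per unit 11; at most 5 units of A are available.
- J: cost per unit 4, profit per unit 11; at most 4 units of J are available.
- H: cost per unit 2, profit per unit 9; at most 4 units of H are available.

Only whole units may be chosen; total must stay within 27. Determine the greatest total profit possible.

80

H has the best ratio (9/2); taking only H gives at most 4×9 = 36 (stopped by the supply cap of 4).
Mixing does better — 4×J and 4×H: cost 24 ≤ 27, profit 4·11 + 4·9 = 80.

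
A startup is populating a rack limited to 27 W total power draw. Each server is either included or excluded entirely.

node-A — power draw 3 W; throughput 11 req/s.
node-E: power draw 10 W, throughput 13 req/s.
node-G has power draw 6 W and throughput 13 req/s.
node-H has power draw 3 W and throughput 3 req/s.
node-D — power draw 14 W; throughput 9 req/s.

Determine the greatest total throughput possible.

40

Take node-A, node-E, node-G, and node-H: power draw 3 + 10 + 6 + 3 = 22 ≤ 27, throughput 11 + 13 + 13 + 3 = 40.
No other feasible combination does better.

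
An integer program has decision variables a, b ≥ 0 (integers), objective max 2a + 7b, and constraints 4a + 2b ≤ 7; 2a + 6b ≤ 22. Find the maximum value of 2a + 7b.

(a,b)=(0,3): 4·0+2·3=6≤7, 2·0+6·3=18≤22, objective 21.
(a,b)=(0,2): 4·0+2·2=4≤7, 2·0+6·2=12≤22, objective 14.
Maximum is 21 at (a,b)=(0,3).

21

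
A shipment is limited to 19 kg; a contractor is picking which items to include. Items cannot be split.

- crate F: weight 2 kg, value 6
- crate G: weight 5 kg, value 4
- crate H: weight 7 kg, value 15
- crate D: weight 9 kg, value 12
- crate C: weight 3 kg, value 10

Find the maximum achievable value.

37

Allowing fractional choices, the relaxed optimum would be about 40.3, but items are indivisible.
crate H + crate D + crate C: weight 7 + 9 + 3 = 19 ≤ 19, value 15 + 12 + 10 = 37.
crate F + crate G + crate H + crate C: weight 2 + 5 + 7 + 3 = 17 ≤ 19, value 6 + 4 + 15 + 10 = 35.
Best is crate H, crate D, and crate C with total value 37.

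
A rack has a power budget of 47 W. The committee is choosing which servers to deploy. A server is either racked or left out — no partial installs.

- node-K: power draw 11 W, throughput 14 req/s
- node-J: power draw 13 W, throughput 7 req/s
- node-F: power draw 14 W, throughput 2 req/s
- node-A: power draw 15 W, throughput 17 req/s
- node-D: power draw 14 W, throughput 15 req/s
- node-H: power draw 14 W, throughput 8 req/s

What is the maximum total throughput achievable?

Allowing fractional choices, the relaxed optimum would be about 50.0, but servers are indivisible.
node-K + node-A + node-H: power draw 11 + 15 + 14 = 40 ≤ 47, throughput 14 + 17 + 8 = 39.
node-K + node-A + node-D: power draw 11 + 15 + 14 = 40 ≤ 47, throughput 14 + 17 + 15 = 46.
node-A + node-D + node-H: power draw 15 + 14 + 14 = 43 ≤ 47, throughput 17 + 15 + 8 = 40.
Best is node-K, node-A, and node-D with total throughput 46.

46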